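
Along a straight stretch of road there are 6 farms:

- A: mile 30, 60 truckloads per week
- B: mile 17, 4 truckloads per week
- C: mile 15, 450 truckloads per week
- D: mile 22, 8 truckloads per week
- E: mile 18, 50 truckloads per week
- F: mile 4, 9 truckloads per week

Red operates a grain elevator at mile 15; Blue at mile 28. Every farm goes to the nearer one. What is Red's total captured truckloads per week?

513

The indifferent point is the midpoint (15+28)/2 = 21.5; farms left of it (closer to Red at 15) go to Red, those right go to Blue.
  F at 4 (w=9) → Red
  C at 15 (w=450) → Red
  B at 17 (w=4) → Red
  E at 18 (w=50) → Red
  D at 22 (w=8) → Blue
  A at 30 (w=60) → Blue
Red captures 513; Blue captures 68.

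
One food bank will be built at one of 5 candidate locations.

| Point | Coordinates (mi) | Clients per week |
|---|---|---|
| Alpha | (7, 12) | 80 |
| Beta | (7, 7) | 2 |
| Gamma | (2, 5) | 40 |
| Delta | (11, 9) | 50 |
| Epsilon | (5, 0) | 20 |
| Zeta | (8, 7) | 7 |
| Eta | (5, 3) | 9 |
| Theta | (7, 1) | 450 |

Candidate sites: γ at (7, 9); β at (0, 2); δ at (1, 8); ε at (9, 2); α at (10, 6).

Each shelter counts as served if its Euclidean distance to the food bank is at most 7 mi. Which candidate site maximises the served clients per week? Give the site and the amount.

Coverage radius r = 7 mi; a point is covered iff (Δx)²+(Δy)² ≤ 7² = 49.
  γ (7, 9): covers {Alpha, Beta, Gamma, Delta, Zeta, Eta} → 188
  β (0, 2): covers {Gamma, Epsilon, Eta} → 69
  δ (1, 8): covers {Beta, Gamma, Eta} → 51
  ε (9, 2): covers {Beta, Epsilon, Zeta, Eta, Theta} → 488
  α (10, 6): covers {Alpha, Beta, Delta, Zeta, Eta, Theta} → 598
Maximum coverage at α: 598 clients per week.

α, covering 598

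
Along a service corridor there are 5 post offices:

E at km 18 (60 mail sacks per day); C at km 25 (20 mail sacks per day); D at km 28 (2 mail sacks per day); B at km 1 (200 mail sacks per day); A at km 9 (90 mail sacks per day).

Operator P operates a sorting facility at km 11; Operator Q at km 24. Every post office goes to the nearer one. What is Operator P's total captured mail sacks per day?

The indifferent point is the midpoint (11+24)/2 = 17.5; post offices left of it (closer to Operator P at 11) go to Operator P, those right go to Operator Q.
  B at 1 (w=200) → Operator P
  A at 9 (w=90) → Operator P
  E at 18 (w=60) → Operator Q
  C at 25 (w=20) → Operator Q
  D at 28 (w=2) → Operator Q
Operator P captures 290; Operator Q captures 82.

290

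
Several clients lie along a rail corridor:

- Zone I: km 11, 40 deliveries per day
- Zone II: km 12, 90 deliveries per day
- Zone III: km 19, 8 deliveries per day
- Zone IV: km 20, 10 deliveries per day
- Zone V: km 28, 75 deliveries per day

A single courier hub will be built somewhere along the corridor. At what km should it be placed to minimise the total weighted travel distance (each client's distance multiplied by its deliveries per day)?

x = 12

For a sum of weighted absolute distances on a line, the optimum is the weighted median (not the mean). Total weight W = 223; half-weight = 111.5.
Sort by position and accumulate weight:
  km 11 (Zone I, w=40) → cum 40
  km 12 (Zone II, w=90) → cum 130  ≥ 111.5 → median here
  km 19 (Zone III, w=8) → cum 138
  km 20 (Zone IV, w=10) → cum 148
  km 28 (Zone V, w=75) → cum 223
Optimal location: km 12.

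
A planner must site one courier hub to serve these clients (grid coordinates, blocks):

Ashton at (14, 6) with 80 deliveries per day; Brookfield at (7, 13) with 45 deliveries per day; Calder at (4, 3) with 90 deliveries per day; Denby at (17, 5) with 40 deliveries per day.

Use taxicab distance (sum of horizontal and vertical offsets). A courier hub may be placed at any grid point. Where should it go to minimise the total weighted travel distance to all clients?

(7, 5)

Manhattan distance separates: Σwᵢ(|x−xᵢ|+|y−yᵢ|) = Σwᵢ|x−xᵢ| + Σwᵢ|y−yᵢ|, so x and y are optimised independently as 1-D weighted medians.
Total weight W = 255; half = 127.5.
x-coordinate, sorted with cumulative weight:
  x=4 (Calder, w=90) cum 90
  x=7 (Brookfield, w=45) cum 135  ← median
  x=14 (Ashton, w=80) cum 215
  x=17 (Denby, w=40) cum 255
⇒ x* = 7
y-coordinate, sorted with cumulative weight:
  y=3 (Calder, w=90) cum 90
  y=5 (Denby, w=40) cum 130  ← median
  y=6 (Ashton, w=80) cum 210
  y=13 (Brookfield, w=45) cum 255
⇒ y* = 5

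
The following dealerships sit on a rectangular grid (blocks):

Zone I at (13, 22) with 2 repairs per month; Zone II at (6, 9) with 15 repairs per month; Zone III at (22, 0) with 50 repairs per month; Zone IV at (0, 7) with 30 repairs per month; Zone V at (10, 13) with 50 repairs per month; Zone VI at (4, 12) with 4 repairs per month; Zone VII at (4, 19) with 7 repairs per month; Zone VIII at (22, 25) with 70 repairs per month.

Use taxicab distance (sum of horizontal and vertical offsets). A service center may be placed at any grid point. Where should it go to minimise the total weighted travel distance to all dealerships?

Manhattan distance separates: Σwᵢ(|x−xᵢ|+|y−yᵢ|) = Σwᵢ|x−xᵢ| + Σwᵢ|y−yᵢ|, so x and y are optimised independently as 1-D weighted medians.
Total weight W = 228; half = 114.
x-coordinate, sorted with cumulative weight:
  x=0 (Zone IV, w=30) cum 30
  x=4 (Zone VI, w=4) cum 34
  x=4 (Zone VII, w=7) cum 41
  x=6 (Zone II, w=15) cum 56
  x=10 (Zone V, w=50) cum 106
  x=13 (Zone I, w=2) cum 108
  x=22 (Zone III, w=50) cum 158  ← median
  x=22 (Zone VIII, w=70) cum 228
⇒ x* = 22
y-coordinate, sorted with cumulative weight:
  y=0 (Zone III, w=50) cum 50
  y=7 (Zone IV, w=30) cum 80
  y=9 (Zone II, w=15) cum 95
  y=12 (Zone VI, w=4) cum 99
  y=13 (Zone V, w=50) cum 149  ← median
  y=19 (Zone VII, w=7) cum 156
  y=22 (Zone I, w=2) cum 158
  y=25 (Zone VIII, w=70) cum 228
⇒ y* = 13

(22, 13)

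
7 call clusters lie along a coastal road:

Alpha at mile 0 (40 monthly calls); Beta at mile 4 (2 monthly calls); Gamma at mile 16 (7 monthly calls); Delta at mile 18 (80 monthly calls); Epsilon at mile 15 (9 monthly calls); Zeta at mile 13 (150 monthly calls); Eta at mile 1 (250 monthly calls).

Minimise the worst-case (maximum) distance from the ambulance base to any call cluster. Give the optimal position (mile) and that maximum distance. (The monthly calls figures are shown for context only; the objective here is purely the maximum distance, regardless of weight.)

location 9, max distance 9

The 1-center on a line is the midpoint of the two extreme points: leftmost at 0, rightmost at 18.
Optimal location = (0 + 18)/2 = 9; maximum distance = (18 − 0)/2 = 9.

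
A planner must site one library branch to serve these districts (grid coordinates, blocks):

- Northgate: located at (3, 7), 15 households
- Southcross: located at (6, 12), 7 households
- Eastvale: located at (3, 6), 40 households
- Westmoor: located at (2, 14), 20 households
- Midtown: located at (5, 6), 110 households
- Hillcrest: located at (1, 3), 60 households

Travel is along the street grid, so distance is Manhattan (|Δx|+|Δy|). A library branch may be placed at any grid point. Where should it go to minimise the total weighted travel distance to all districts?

(3, 6)

Manhattan distance separates: Σwᵢ(|x−xᵢ|+|y−yᵢ|) = Σwᵢ|x−xᵢ| + Σwᵢ|y−yᵢ|, so x and y are optimised independently as 1-D weighted medians.
Total weight W = 252; half = 126.
x-coordinate, sorted with cumulative weight:
  x=1 (Hillcrest, w=60) cum 60
  x=2 (Westmoor, w=20) cum 80
  x=3 (Northgate, w=15) cum 95
  x=3 (Eastvale, w=40) cum 135  ← median
  x=5 (Midtown, w=110) cum 245
  x=6 (Southcross, w=7) cum 252
⇒ x* = 3
y-coordinate, sorted with cumulative weight:
  y=3 (Hillcrest, w=60) cum 60
  y=6 (Eastvale, w=40) cum 100
  y=6 (Midtown, w=110) cum 210  ← median
  y=7 (Northgate, w=15) cum 225
  y=12 (Southcross, w=7) cum 232
  y=14 (Westmoor, w=20) cum 252
⇒ y* = 6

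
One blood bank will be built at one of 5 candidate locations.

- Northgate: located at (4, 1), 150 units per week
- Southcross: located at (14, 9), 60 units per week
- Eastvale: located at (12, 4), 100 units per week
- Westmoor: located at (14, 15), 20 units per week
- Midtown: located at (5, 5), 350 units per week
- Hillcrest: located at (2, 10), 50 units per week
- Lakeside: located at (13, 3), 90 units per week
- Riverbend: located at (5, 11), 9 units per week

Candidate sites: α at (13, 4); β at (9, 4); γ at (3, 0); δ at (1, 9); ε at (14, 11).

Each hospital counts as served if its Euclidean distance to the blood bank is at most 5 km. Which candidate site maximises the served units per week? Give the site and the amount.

β, covering 540

Coverage radius r = 5 km; a point is covered iff (Δx)²+(Δy)² ≤ 5² = 25.
  α (13, 4): covers {Eastvale, Lakeside} → 190
  β (9, 4): covers {Eastvale, Midtown, Lakeside} → 540
  γ (3, 0): covers {Northgate} → 150
  δ (1, 9): covers {Hillcrest, Riverbend} → 59
  ε (14, 11): covers {Southcross, Westmoor} → 80
Maximum coverage at β: 540 units per week.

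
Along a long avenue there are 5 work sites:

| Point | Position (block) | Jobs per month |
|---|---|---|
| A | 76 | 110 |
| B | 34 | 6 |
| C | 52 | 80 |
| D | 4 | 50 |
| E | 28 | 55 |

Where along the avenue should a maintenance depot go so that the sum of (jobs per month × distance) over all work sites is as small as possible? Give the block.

For a sum of weighted absolute distances on a line, the optimum is the weighted median (not the mean). Total weight W = 301; half-weight = 150.5.
Sort by position and accumulate weight:
  block 4 (D, w=50) → cum 50
  block 28 (E, w=55) → cum 105
  block 34 (B, w=6) → cum 111
  block 52 (C, w=80) → cum 191  ≥ 150.5 → median here
  block 76 (A, w=110) → cum 301
Optimal location: block 52.

x = 52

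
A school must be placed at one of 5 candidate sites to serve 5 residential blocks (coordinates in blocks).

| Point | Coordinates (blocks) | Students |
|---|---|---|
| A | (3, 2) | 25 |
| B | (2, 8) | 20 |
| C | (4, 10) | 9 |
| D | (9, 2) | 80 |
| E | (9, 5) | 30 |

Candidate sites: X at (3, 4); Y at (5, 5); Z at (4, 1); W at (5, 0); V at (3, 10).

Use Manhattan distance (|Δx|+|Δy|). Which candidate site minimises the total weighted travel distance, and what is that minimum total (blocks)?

Y, total 979 blocks

Total weighted distance at each candidate:
  X (3, 4): total = 1063
  Y (5, 5): total = 979
  Z (4, 1): total = 1061
  W (5, 0): total = 1169
  V (3, 10): total = 1719
Minimum is at Y with total 979 blocks.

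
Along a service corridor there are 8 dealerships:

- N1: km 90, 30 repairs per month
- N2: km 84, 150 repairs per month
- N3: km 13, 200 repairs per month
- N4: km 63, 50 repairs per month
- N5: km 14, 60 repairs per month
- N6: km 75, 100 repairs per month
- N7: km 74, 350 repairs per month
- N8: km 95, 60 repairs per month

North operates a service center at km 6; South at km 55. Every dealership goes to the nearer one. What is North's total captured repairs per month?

The indifferent point is the midpoint (6+55)/2 = 30.5; dealerships left of it (closer to North at 6) go to North, those right go to South.
  N3 at 13 (w=200) → North
  N5 at 14 (w=60) → North
  N4 at 63 (w=50) → South
  N7 at 74 (w=350) → South
  N6 at 75 (w=100) → South
  N2 at 84 (w=150) → South
  N1 at 90 (w=30) → South
  N8 at 95 (w=60) → South
North captures 260; South captures 740.

260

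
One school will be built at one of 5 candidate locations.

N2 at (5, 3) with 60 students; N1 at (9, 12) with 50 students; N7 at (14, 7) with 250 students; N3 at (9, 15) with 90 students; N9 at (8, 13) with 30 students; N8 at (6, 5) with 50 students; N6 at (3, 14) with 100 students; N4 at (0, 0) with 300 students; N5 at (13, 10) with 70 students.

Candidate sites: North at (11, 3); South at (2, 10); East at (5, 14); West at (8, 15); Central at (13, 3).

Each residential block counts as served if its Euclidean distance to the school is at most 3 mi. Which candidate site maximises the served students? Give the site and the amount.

Coverage radius r = 3 mi; a point is covered iff (Δx)²+(Δy)² ≤ 3² = 9.
  North (11, 3): covers {none} → 0
  South (2, 10): covers {none} → 0
  East (5, 14): covers {N6} → 100
  West (8, 15): covers {N3, N9} → 120
  Central (13, 3): covers {none} → 0
Maximum coverage at West: 120 students.

West, covering 120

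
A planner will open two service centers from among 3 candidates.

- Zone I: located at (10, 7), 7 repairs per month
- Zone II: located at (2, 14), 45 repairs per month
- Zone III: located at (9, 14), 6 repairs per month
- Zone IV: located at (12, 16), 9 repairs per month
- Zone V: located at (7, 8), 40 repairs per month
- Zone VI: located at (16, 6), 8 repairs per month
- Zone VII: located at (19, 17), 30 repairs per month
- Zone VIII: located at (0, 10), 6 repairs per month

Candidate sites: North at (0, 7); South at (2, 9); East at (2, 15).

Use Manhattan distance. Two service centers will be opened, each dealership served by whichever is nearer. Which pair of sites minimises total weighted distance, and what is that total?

Evaluate every pair (each demand assigned to the nearer of the two):
  {South, East}: total = 1226
  {North, East}: total = 1306
  {North, South}: total = 1664
Best pair: {South, East} with total 1226.

{South, East}, total 1226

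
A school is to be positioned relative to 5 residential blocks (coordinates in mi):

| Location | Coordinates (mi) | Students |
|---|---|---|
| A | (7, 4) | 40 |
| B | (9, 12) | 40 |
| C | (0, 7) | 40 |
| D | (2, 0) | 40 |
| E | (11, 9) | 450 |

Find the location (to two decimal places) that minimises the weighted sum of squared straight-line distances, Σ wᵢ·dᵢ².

(9.30, 8.15)

The minimiser of Σwᵢ‖p−pᵢ‖² is the weighted centroid p* = (Σwᵢpᵢ)/(Σwᵢ).
Σwᵢ = 610.
Σwᵢxᵢ = 40·7 + 40·9 + 40·0 + 40·2 + 450·11 = 5670.
Σwᵢyᵢ = 40·4 + 40·12 + 40·7 + 40·0 + 450·9 = 4970.
x* = 5670/610 = 9.30, y* = 4970/610 = 8.15.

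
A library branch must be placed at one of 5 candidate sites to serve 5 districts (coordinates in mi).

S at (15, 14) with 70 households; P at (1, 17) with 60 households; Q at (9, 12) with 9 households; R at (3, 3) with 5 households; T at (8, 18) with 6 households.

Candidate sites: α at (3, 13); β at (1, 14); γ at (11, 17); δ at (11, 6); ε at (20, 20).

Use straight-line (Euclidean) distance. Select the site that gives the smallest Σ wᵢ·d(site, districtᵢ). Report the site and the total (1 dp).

Total weighted distance at each candidate:
  α (3, 13): total = 1258.4
  β (1, 14): total = 1338.5
  γ (11, 17): total = 1098.1
  δ (11, 6): total = 1691.9
  ε (20, 20): total = 2016.5
Minimum is at γ with total 1098.1 mi.

γ, total 1098.1 mi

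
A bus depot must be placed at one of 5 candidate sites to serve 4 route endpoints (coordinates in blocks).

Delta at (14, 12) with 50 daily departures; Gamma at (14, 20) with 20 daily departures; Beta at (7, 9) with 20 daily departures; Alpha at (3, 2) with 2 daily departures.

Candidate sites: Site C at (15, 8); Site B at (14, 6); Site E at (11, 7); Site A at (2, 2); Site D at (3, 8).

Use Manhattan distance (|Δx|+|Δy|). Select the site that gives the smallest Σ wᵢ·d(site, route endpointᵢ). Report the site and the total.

Total weighted distance at each candidate:
  Site C (15, 8): total = 726
  Site B (14, 6): total = 810
  Site E (11, 7): total = 866
  Site A (2, 2): total = 1942
  Site D (3, 8): total = 1322
Minimum is at Site C with total 726 blocks.

Site C, total 726 blocks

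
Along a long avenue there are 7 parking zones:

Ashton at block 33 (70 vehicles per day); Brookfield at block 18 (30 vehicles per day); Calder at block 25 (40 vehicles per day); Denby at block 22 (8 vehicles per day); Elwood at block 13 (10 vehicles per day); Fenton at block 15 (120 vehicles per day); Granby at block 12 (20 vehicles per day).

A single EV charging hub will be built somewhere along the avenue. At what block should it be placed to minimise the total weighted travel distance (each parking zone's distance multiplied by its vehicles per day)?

For a sum of weighted absolute distances on a line, the optimum is the weighted median (not the mean). Total weight W = 298; half-weight = 149.
Sort by position and accumulate weight:
  block 12 (Granby, w=20) → cum 20
  block 13 (Elwood, w=10) → cum 30
  block 15 (Fenton, w=120) → cum 150  ≥ 149 → median here
  block 18 (Brookfield, w=30) → cum 180
  block 22 (Denby, w=8) → cum 188
  block 25 (Calder, w=40) → cum 228
  block 33 (Ashton, w=70) → cum 298
Optimal location: block 15.

x = 15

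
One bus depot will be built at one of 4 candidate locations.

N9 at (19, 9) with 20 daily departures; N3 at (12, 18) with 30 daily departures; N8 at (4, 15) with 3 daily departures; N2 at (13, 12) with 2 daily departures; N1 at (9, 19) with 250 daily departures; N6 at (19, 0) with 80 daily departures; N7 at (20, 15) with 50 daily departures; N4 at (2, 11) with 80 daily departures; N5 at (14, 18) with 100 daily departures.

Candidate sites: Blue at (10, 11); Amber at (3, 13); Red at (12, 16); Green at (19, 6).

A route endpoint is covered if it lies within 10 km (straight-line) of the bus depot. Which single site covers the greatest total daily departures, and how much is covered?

Coverage radius r = 10 km; a point is covered iff (Δx)²+(Δy)² ≤ 10² = 100.
  Blue (10, 11): covers {N9, N3, N8, N2, N1, N4, N5} → 485
  Amber (3, 13): covers {N8, N1, N4} → 333
  Red (12, 16): covers {N9, N3, N8, N2, N1, N7, N5} → 455
  Green (19, 6): covers {N9, N2, N6, N7} → 152
Maximum coverage at Blue: 485 daily departures.

Blue, covering 485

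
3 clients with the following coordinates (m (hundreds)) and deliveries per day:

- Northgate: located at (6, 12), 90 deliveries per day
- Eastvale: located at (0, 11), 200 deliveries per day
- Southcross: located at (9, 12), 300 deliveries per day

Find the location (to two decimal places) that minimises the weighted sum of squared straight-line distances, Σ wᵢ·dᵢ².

(5.49, 11.66)

The minimiser of Σwᵢ‖p−pᵢ‖² is the weighted centroid p* = (Σwᵢpᵢ)/(Σwᵢ).
Σwᵢ = 590.
Σwᵢxᵢ = 90·6 + 200·0 + 300·9 = 3240.
Σwᵢyᵢ = 90·12 + 200·11 + 300·12 = 6880.
x* = 3240/590 = 5.49, y* = 6880/590 = 11.66.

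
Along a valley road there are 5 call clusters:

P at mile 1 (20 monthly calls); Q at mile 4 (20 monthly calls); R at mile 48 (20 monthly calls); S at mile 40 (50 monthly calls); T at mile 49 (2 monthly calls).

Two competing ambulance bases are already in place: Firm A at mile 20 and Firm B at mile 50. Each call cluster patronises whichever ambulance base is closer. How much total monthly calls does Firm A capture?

The indifferent point is the midpoint (20+50)/2 = 35; call clusters left of it (closer to Firm A at 20) go to Firm A, those right go to Firm B.
  P at 1 (w=20) → Firm A
  Q at 4 (w=20) → Firm A
  S at 40 (w=50) → Firm B
  R at 48 (w=20) → Firm B
  T at 49 (w=2) → Firm B
Firm A captures 40; Firm B captures 72.

40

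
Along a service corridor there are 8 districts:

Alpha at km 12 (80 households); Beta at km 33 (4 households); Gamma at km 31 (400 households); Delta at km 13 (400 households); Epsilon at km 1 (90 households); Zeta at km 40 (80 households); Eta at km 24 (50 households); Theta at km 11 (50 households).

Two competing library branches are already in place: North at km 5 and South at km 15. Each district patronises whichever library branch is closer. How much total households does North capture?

90

The indifferent point is the midpoint (5+15)/2 = 10; districts left of it (closer to North at 5) go to North, those right go to South.
  Epsilon at 1 (w=90) → North
  Theta at 11 (w=50) → South
  Alpha at 12 (w=80) → South
  Delta at 13 (w=400) → South
  Eta at 24 (w=50) → South
  Gamma at 31 (w=400) → South
  Beta at 33 (w=4) → South
  Zeta at 40 (w=80) → South
North captures 90; South captures 1064.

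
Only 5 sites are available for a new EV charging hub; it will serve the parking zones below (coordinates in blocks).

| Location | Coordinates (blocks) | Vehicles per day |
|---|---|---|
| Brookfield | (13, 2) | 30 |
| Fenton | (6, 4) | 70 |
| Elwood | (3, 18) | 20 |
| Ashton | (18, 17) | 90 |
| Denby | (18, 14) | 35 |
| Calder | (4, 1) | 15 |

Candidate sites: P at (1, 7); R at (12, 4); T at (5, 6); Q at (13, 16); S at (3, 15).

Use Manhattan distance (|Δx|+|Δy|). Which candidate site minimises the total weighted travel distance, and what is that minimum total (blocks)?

Total weighted distance at each candidate:
  P (1, 7): total = 4735
  R (12, 4): total = 3405
  T (5, 6): total = 3835
  Q (13, 16): total = 3135
  S (3, 15): total = 4045
Minimum is at Q with total 3135 blocks.

Q, total 3135 blocks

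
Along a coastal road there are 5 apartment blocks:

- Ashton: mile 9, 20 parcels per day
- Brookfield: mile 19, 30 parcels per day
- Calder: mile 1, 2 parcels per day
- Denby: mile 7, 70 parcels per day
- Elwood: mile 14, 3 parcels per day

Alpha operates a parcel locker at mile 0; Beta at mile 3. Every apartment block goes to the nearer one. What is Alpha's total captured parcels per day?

2

The indifferent point is the midpoint (0+3)/2 = 1.5; apartment blocks left of it (closer to Alpha at 0) go to Alpha, those right go to Beta.
  Calder at 1 (w=2) → Alpha
  Denby at 7 (w=70) → Beta
  Ashton at 9 (w=20) → Beta
  Elwood at 14 (w=3) → Beta
  Brookfield at 19 (w=30) → Beta
Alpha captures 2; Beta captures 123.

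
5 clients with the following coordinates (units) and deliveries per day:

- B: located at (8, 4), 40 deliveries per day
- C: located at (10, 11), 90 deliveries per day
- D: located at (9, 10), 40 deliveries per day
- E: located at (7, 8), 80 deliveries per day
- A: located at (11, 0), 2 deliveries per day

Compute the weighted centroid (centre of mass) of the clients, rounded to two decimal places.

(8.58, 8.69)

The minimiser of Σwᵢ‖p−pᵢ‖² is the weighted centroid p* = (Σwᵢpᵢ)/(Σwᵢ).
Σwᵢ = 252.
Σwᵢxᵢ = 40·8 + 90·10 + 40·9 + 80·7 + 2·11 = 2162.
Σwᵢyᵢ = 40·4 + 90·11 + 40·10 + 80·8 + 2·0 = 2190.
x* = 2162/252 = 8.58, y* = 2190/252 = 8.69.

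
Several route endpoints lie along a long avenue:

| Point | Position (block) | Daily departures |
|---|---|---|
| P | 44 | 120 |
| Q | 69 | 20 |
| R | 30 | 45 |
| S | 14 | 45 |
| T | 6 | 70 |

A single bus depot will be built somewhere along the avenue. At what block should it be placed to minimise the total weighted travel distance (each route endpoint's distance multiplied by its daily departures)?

For a sum of weighted absolute distances on a line, the optimum is the weighted median (not the mean). Total weight W = 300; half-weight = 150.
Sort by position and accumulate weight:
  block 6 (T, w=70) → cum 70
  block 14 (S, w=45) → cum 115
  block 30 (R, w=45) → cum 160  ≥ 150 → median here
  block 44 (P, w=120) → cum 280
  block 69 (Q, w=20) → cum 300
Optimal location: block 30.

x = 30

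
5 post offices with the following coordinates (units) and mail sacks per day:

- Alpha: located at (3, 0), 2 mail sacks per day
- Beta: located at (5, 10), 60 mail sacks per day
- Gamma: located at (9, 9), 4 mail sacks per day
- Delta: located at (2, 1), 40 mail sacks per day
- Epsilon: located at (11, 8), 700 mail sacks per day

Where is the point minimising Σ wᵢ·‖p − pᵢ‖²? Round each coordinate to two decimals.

The minimiser of Σwᵢ‖p−pᵢ‖² is the weighted centroid p* = (Σwᵢpᵢ)/(Σwᵢ).
Σwᵢ = 806.
Σwᵢxᵢ = 2·3 + 60·5 + 4·9 + 40·2 + 700·11 = 8122.
Σwᵢyᵢ = 2·0 + 60·10 + 4·9 + 40·1 + 700·8 = 6276.
x* = 8122/806 = 10.08, y* = 6276/806 = 7.79.

(10.08, 7.79)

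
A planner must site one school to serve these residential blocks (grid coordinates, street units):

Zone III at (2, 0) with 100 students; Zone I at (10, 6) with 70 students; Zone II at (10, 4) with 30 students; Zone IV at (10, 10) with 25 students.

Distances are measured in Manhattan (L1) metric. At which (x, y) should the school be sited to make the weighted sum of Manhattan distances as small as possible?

(10, 4)

Manhattan distance separates: Σwᵢ(|x−xᵢ|+|y−yᵢ|) = Σwᵢ|x−xᵢ| + Σwᵢ|y−yᵢ|, so x and y are optimised independently as 1-D weighted medians.
Total weight W = 225; half = 112.5.
x-coordinate, sorted with cumulative weight:
  x=2 (Zone III, w=100) cum 100
  x=10 (Zone I, w=70) cum 170  ← median
  x=10 (Zone II, w=30) cum 200
  x=10 (Zone IV, w=25) cum 225
⇒ x* = 10
y-coordinate, sorted with cumulative weight:
  y=0 (Zone III, w=100) cum 100
  y=4 (Zone II, w=30) cum 130  ← median
  y=6 (Zone I, w=70) cum 200
  y=10 (Zone IV, w=25) cum 225
⇒ y* = 4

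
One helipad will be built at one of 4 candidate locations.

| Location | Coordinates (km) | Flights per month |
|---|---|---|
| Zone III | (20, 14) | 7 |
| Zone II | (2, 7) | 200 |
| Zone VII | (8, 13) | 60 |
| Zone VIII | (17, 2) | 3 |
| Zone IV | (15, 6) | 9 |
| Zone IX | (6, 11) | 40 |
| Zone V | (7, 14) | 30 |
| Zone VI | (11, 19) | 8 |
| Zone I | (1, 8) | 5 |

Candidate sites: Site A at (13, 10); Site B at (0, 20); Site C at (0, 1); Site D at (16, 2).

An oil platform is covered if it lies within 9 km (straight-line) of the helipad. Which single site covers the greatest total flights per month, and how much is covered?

Coverage radius r = 9 km; a point is covered iff (Δx)²+(Δy)² ≤ 9² = 81.
  Site A (13, 10): covers {Zone III, Zone VII, Zone VIII, Zone IV, Zone IX, Zone V} → 149
  Site B (0, 20): covers {none} → 0
  Site C (0, 1): covers {Zone II, Zone I} → 205
  Site D (16, 2): covers {Zone VIII, Zone IV} → 12
Maximum coverage at Site C: 205 flights per month.

Site C, covering 205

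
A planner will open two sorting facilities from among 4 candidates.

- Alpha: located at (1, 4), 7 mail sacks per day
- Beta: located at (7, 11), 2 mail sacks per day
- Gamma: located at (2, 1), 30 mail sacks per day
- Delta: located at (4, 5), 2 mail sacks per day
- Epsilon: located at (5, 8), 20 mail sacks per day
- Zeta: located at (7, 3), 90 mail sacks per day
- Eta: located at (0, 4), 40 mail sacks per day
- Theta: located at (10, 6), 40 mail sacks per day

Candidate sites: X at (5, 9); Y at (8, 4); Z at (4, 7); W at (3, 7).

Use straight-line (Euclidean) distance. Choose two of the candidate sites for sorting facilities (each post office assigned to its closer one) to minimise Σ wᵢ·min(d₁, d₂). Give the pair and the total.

Evaluate every pair (each demand assigned to the nearer of the two):
  {Y, W}: total = 678.4
  {Y, Z}: total = 702.1
  {X, Y}: total = 803.2
  {Z, W}: total = 1113.0
  {X, Z}: total = 1132.3
  {X, W}: total = 1149.9
Best pair: {Y, W} with total 678.4.

{Y, W}, total 678.4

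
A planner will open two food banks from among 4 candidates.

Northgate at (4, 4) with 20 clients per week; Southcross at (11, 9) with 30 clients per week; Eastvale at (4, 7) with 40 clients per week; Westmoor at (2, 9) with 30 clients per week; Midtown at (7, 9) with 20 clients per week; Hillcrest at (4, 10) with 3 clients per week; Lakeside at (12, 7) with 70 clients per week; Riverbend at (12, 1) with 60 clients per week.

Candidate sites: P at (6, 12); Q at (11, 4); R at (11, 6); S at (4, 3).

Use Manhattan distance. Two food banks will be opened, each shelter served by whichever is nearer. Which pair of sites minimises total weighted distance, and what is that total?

Evaluate every pair (each demand assigned to the nearer of the two):
  {R, S}: total = 1171
  {Q, S}: total = 1291
  {P, R}: total = 1352
  {P, Q}: total = 1392
  {Q, R}: total = 1463
  {P, S}: total = 2092
Best pair: {R, S} with total 1171.

{R, S}, total 1171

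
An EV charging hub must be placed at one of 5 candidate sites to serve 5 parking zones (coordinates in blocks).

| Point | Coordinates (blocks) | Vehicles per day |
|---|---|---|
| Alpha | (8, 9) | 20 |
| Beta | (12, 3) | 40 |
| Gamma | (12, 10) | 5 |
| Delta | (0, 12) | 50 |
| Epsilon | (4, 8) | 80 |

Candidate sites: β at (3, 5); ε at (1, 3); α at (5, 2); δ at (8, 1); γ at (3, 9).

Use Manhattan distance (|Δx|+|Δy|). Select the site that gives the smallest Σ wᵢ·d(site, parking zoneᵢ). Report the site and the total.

Total weighted distance at each candidate:
  β (3, 5): total = 1510
  ε (1, 3): total = 1930
  α (5, 2): total = 1905
  δ (8, 1): total = 2295
  γ (3, 9): total = 1210
Minimum is at γ with total 1210 blocks.

γ, total 1210 blocks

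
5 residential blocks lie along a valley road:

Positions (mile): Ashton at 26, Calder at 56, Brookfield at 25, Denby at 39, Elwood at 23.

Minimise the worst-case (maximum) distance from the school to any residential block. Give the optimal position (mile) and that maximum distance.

The 1-center on a line is the midpoint of the two extreme points: leftmost at 23, rightmost at 56.
Optimal location = (23 + 56)/2 = 39.5; maximum distance = (56 − 23)/2 = 16.5.

location 39.5, max distance 16.5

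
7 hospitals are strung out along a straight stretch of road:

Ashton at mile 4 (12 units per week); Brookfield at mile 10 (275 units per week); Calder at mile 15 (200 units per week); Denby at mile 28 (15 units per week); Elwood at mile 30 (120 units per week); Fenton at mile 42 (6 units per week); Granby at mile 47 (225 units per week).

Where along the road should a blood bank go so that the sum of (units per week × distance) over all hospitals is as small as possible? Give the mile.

For a sum of weighted absolute distances on a line, the optimum is the weighted median (not the mean). Total weight W = 853; half-weight = 426.5.
Sort by position and accumulate weight:
  mile 4 (Ashton, w=12) → cum 12
  mile 10 (Brookfield, w=275) → cum 287
  mile 15 (Calder, w=200) → cum 487  ≥ 426.5 → median here
  mile 28 (Denby, w=15) → cum 502
  mile 30 (Elwood, w=120) → cum 622
  mile 42 (Fenton, w=6) → cum 628
  mile 47 (Granby, w=225) → cum 853
Optimal location: mile 15.

x = 15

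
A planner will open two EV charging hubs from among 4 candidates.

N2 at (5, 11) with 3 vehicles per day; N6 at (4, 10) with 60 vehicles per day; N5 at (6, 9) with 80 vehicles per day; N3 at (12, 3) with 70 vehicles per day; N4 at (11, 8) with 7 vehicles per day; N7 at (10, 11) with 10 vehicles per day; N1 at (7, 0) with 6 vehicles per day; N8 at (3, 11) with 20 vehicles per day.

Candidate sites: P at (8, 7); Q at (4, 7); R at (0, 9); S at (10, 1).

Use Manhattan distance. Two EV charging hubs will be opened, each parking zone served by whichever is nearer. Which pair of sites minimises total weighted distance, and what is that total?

{Q, S}, total 1075

Evaluate every pair (each demand assigned to the nearer of the two):
  {Q, S}: total = 1075
  {P, Q}: total = 1311
  {P, S}: total = 1333
  {R, S}: total = 1361
  {P, R}: total = 1437
  {Q, R}: total = 1671
Best pair: {Q, S} with total 1075.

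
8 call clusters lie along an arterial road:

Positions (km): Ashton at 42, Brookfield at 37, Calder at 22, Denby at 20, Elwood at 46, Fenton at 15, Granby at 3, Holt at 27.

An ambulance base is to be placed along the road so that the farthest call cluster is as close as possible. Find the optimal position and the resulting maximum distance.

location 24.5, max distance 21.5

The 1-center on a line is the midpoint of the two extreme points: leftmost at 3, rightmost at 46.
Optimal location = (3 + 46)/2 = 24.5; maximum distance = (46 − 3)/2 = 21.5.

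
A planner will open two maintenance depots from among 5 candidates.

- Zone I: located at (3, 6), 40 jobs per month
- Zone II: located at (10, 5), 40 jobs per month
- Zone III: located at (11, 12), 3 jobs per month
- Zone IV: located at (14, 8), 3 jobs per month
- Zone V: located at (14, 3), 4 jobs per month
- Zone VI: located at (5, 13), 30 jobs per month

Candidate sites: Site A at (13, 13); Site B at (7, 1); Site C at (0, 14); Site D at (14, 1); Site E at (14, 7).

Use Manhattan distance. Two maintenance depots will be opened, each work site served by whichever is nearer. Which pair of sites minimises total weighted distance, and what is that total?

Evaluate every pair (each demand assigned to the nearer of the two):
  {Site C, Site E}: total = 903
  {Site B, Site C}: total = 937
  {Site A, Site B}: total = 943
  {Site A, Site E}: total = 988
  {Site C, Site D}: total = 1008
  {Site B, Site E}: total = 1063
  {Site A, Site C}: total = 1131
  {Site B, Site D}: total = 1131
  {Site D, Site E}: total = 1205
  {Site A, Site D}: total = 1235
Best pair: {Site C, Site E} with total 903.

{Site C, Site E}, total 903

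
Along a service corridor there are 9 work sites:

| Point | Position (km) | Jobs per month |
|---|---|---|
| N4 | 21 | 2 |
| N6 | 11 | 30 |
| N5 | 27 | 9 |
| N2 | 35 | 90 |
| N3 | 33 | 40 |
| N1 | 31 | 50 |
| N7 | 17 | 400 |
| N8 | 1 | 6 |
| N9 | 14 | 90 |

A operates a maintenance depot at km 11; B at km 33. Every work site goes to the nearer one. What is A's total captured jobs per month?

528

The indifferent point is the midpoint (11+33)/2 = 22; work sites left of it (closer to A at 11) go to A, those right go to B.
  N8 at 1 (w=6) → A
  N6 at 11 (w=30) → A
  N9 at 14 (w=90) → A
  N7 at 17 (w=400) → A
  N4 at 21 (w=2) → A
  N5 at 27 (w=9) → B
  N1 at 31 (w=50) → B
  N3 at 33 (w=40) → B
  N2 at 35 (w=90) → B
A captures 528; B captures 189.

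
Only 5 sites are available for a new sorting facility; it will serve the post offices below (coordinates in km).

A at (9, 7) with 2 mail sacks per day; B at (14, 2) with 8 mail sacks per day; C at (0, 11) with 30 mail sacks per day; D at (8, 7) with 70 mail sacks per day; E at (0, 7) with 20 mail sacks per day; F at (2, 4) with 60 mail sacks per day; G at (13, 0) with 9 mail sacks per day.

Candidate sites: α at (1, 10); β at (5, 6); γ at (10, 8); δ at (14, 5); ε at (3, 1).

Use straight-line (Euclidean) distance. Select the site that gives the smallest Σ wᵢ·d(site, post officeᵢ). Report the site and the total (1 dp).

Total weighted distance at each candidate:
  α (1, 10): total = 1283.5
  β (5, 6): total = 928.8
  γ (10, 8): total = 1344.8
  δ (14, 5): total = 1985.7
  ε (3, 1): total = 1379.6
Minimum is at β with total 928.8 km.

β, total 928.8 km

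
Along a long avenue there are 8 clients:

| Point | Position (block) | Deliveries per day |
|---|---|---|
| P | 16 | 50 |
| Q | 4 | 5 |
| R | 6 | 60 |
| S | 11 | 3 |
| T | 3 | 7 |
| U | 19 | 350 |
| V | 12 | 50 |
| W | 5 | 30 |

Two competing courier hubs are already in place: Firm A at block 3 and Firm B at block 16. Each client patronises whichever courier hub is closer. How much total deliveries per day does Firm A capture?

102

The indifferent point is the midpoint (3+16)/2 = 9.5; clients left of it (closer to Firm A at 3) go to Firm A, those right go to Firm B.
  T at 3 (w=7) → Firm A
  Q at 4 (w=5) → Firm A
  W at 5 (w=30) → Firm A
  R at 6 (w=60) → Firm A
  S at 11 (w=3) → Firm B
  V at 12 (w=50) → Firm B
  P at 16 (w=50) → Firm B
  U at 19 (w=350) → Firm B
Firm A captures 102; Firm B captures 453.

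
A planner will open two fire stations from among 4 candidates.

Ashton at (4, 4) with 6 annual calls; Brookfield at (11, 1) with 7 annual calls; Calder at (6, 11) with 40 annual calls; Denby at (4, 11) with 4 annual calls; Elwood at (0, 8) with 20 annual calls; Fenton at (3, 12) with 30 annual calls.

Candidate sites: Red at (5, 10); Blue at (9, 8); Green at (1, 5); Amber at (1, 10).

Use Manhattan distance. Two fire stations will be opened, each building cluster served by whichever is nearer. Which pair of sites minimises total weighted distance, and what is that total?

Evaluate every pair (each demand assigned to the nearer of the two):
  {Red, Green}: total = 410
  {Red, Amber}: total = 415
  {Red, Blue}: total = 453
  {Blue, Amber}: total = 553
  {Green, Amber}: total = 558
  {Blue, Green}: total = 709
Best pair: {Red, Green} with total 410.

{Red, Green}, total 410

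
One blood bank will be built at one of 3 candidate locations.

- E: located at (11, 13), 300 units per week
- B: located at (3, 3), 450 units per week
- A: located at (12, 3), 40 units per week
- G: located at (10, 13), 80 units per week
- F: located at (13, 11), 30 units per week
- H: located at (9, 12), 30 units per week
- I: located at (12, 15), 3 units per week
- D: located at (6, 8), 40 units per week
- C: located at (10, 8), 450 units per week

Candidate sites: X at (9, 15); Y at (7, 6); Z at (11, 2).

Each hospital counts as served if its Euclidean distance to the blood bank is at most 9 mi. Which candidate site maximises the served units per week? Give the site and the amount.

Coverage radius r = 9 mi; a point is covered iff (Δx)²+(Δy)² ≤ 9² = 81.
  X (9, 15): covers {E, G, F, H, I, D, C} → 933
  Y (7, 6): covers {E, B, A, G, F, H, D, C} → 1420
  Z (11, 2): covers {B, A, D, C} → 980
Maximum coverage at Y: 1420 units per week.

Y, covering 1420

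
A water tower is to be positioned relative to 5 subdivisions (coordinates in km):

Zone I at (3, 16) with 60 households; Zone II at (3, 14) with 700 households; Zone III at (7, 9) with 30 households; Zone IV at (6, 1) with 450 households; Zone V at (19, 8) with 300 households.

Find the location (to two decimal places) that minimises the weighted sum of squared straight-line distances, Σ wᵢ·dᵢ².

(7.07, 9.01)

The minimiser of Σwᵢ‖p−pᵢ‖² is the weighted centroid p* = (Σwᵢpᵢ)/(Σwᵢ).
Σwᵢ = 1540.
Σwᵢxᵢ = 60·3 + 700·3 + 30·7 + 450·6 + 300·19 = 10890.
Σwᵢyᵢ = 60·16 + 700·14 + 30·9 + 450·1 + 300·8 = 13880.
x* = 10890/1540 = 7.07, y* = 13880/1540 = 9.01.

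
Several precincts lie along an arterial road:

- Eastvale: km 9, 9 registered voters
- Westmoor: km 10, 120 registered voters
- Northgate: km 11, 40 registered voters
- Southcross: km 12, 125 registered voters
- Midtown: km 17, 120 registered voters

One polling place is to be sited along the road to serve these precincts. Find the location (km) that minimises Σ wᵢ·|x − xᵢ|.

x = 12

For a sum of weighted absolute distances on a line, the optimum is the weighted median (not the mean). Total weight W = 414; half-weight = 207.
Sort by position and accumulate weight:
  km 9 (Eastvale, w=9) → cum 9
  km 10 (Westmoor, w=120) → cum 129
  km 11 (Northgate, w=40) → cum 169
  km 12 (Southcross, w=125) → cum 294  ≥ 207 → median here
  km 17 (Midtown, w=120) → cum 414
Optimal location: km 12.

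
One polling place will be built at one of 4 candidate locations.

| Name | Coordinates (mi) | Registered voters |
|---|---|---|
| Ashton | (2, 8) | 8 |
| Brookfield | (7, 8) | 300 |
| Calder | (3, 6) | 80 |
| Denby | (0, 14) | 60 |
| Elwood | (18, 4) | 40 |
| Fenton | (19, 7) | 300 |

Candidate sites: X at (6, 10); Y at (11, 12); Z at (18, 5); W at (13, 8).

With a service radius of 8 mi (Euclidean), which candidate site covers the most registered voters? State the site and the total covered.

Coverage radius r = 8 mi; a point is covered iff (Δx)²+(Δy)² ≤ 8² = 64.
  X (6, 10): covers {Ashton, Brookfield, Calder, Denby} → 448
  Y (11, 12): covers {Brookfield} → 300
  Z (18, 5): covers {Elwood, Fenton} → 340
  W (13, 8): covers {Brookfield, Elwood, Fenton} → 640
Maximum coverage at W: 640 registered voters.

W, covering 640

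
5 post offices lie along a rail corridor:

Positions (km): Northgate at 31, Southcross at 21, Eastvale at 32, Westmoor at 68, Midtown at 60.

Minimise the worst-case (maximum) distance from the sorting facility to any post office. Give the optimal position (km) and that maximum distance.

The 1-center on a line is the midpoint of the two extreme points: leftmost at 21, rightmost at 68.
Optimal location = (21 + 68)/2 = 44.5; maximum distance = (68 − 21)/2 = 23.5.

location 44.5, max distance 23.5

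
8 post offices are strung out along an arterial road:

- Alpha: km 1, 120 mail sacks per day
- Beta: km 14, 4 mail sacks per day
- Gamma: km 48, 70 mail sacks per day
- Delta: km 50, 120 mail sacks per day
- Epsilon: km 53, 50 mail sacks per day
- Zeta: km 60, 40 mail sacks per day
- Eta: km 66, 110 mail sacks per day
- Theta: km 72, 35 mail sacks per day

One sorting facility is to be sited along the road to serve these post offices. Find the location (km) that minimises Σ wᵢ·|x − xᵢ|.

For a sum of weighted absolute distances on a line, the optimum is the weighted median (not the mean). Total weight W = 549; half-weight = 274.5.
Sort by position and accumulate weight:
  km 1 (Alpha, w=120) → cum 120
  km 14 (Beta, w=4) → cum 124
  km 48 (Gamma, w=70) → cum 194
  km 50 (Delta, w=120) → cum 314  ≥ 274.5 → median here
  km 53 (Epsilon, w=50) → cum 364
  km 60 (Zeta, w=40) → cum 404
  km 66 (Eta, w=110) → cum 514
  km 72 (Theta, w=35) → cum 549
Optimal location: km 50.

x = 50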